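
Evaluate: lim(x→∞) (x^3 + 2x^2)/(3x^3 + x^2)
This is an ∞/∞ indeterminate form.

Apply L'Hôpital's rule: differentiate numerator and denominator separately.
  f(x) = x^3 + 2·x^2   ⇒   f'(x) = 3·x^2 + 4·x
  g(x) = 3·x^3 + x^2   ⇒   g'(x) = 9·x^2 + 2·x
  lim(x→∞) f'(x)/g'(x) = lim(x→∞) (3·x^2 + 4·x)/(9·x^2 + 2·x)
  = 1/3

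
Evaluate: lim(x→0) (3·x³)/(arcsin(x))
This is a 0/0 indeterminate form.

Apply L'Hôpital's rule: differentiate numerator and denominator separately.
  f(x) = 3·x^3   ⇒   f'(x) = 9·x^2
  g(x) = asin(x)   ⇒   g'(x) = 1/sqrt(1 - x^2)
  lim(x→0) f'(x)/g'(x) = lim(x→0) (9·x^2)/(1/sqrt(1 - x^2))
  = 0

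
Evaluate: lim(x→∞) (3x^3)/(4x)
This is an ∞/∞ indeterminate form.

Apply L'Hôpital's rule: differentiate numerator and denominator separately.
  f(x) = 3·x^3   ⇒   f'(x) = 9·x^2
  g(x) = 4·x   ⇒   g'(x) = 4
  lim(x→∞) f'(x)/g'(x) = lim(x→∞) (9·x^2)/(4)
  = ∞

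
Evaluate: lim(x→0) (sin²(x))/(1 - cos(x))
This is a 0/0 indeterminate form.

Apply L'Hôpital's rule: differentiate numerator and denominator separately.
  f(x) = sin(x)^2   ⇒   f'(x) = 2·sin(x)·cos(x)
  g(x) = 1 - cos(x)   ⇒   g'(x) = sin(x)
  lim(x→0) f'(x)/g'(x) = lim(x→0) (2·sin(x)·cos(x))/(sin(x))
  = 2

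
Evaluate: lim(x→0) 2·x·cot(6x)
This is a 0·∞ indeterminate form.

Rewrite 0·∞ as a quotient (0/0 or ∞/∞ form), then apply L'Hôpital's rule:
  lim(x→0) 2·x·cot(6x) = 1/3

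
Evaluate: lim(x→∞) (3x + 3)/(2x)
This is an ∞/∞ indeterminate form.

Apply L'Hôpital's rule: differentiate numerator and denominator separately.
  f(x) = 3·x + 3   ⇒   f'(x) = 3
  g(x) = 2·x   ⇒   g'(x) = 2
  lim(x→∞) f'(x)/g'(x) = lim(x→∞) (3)/(2)
  = 3/2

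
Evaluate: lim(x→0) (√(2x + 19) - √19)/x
This is a standard limit.

Factor or rationalize the expression:
  lim(x→0) (√(2x + 19) - √19)/x = sqrt(19)/19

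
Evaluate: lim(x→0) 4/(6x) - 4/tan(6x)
This is an ∞-∞ indeterminate form.

Combine fractions or rationalize to convert ∞-∞ to 0/0 form:
  lim(x→0) 4/(6x) - 4/tan(6x) = 0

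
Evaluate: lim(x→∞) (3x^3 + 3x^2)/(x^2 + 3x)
This is an ∞/∞ indeterminate form.

Apply L'Hôpital's rule: differentiate numerator and denominator separately.
  f(x) = 3·x^3 + 3·x^2   ⇒   f'(x) = 9·x^2 + 6·x
  g(x) = x^2 + 3·x   ⇒   g'(x) = 2·x + 3
  lim(x→∞) f'(x)/g'(x) = lim(x→∞) (9·x^2 + 6·x)/(2·x + 3)
  = ∞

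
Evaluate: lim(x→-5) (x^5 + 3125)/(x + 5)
This is a standard limit.

Factor or rationalize the expression:
  lim(x→-5) (x^5 + 3125)/(x + 5) = 3125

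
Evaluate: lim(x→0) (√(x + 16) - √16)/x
This is a standard limit.

Factor or rationalize the expression:
  lim(x→0) (√(x + 16) - √16)/x = 1/8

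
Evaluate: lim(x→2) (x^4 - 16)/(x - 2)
This is a standard limit.

Factor or rationalize the expression:
  lim(x→2) (x^4 - 16)/(x - 2) = 32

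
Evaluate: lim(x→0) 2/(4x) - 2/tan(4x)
This is an ∞-∞ indeterminate form.

Combine fractions or rationalize to convert ∞-∞ to 0/0 form:
  lim(x→0) 2/(4x) - 2/tan(4x) = 0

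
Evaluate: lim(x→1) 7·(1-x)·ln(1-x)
This is a 0·∞ indeterminate form.

Rewrite 0·∞ as a quotient (0/0 or ∞/∞ form), then apply L'Hôpital's rule:
  lim(x→1) 7·(1-x)·ln(1-x) = 0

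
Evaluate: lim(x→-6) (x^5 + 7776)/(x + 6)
This is a standard limit.

Factor or rationalize the expression:
  lim(x→-6) (x^5 + 7776)/(x + 6) = 6480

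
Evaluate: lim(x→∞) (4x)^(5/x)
This is an exponential indeterminate form.

For exponential indeterminate forms, take the natural log:
  Let L = lim(x→∞) (4x)^(5/x)
  Then ln(L) = lim(x→∞) [exponent × ln(base)]
  Evaluate using L'Hôpital or standard limits, then exponentiate.
  L = 1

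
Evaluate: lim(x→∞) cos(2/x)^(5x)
This is an exponential indeterminate form.

For exponential indeterminate forms, take the natural log:
  Let L = lim(x→∞) cos(2/x)^(5x)
  Then ln(L) = lim(x→∞) [exponent × ln(base)]
  Evaluate using L'Hôpital or standard limits, then exponentiate.
  L = 1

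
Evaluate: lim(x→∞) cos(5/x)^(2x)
This is an exponential indeterminate form.

For exponential indeterminate forms, take the natural log:
  Let L = lim(x→∞) cos(5/x)^(2x)
  Then ln(L) = lim(x→∞) [exponent × ln(base)]
  Evaluate using L'Hôpital or standard limits, then exponentiate.
  L = 1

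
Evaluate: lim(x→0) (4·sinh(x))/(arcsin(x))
This is a 0/0 indeterminate form.

Apply L'Hôpital's rule: differentiate numerator and denominator separately.
  f(x) = 4·sinh(x)   ⇒   f'(x) = 4·cosh(x)
  g(x) = asin(x)   ⇒   g'(x) = 1/sqrt(1 - x^2)
  lim(x→0) f'(x)/g'(x) = lim(x→0) (4·cosh(x))/(1/sqrt(1 - x^2))
  = 4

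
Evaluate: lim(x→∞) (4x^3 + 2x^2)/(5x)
This is an ∞/∞ indeterminate form.

Apply L'Hôpital's rule: differentiate numerator and denominator separately.
  f(x) = 4·x^3 + 2·x^2   ⇒   f'(x) = 12·x^2 + 4·x
  g(x) = 5·x   ⇒   g'(x) = 5
  lim(x→∞) f'(x)/g'(x) = lim(x→∞) (12·x^2 + 4·x)/(5)
  = ∞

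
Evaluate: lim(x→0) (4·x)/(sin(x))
This is a 0/0 indeterminate form.

Apply L'Hôpital's rule: differentiate numerator and denominator separately.
  f(x) = 4·x   ⇒   f'(x) = 4
  g(x) = sin(x)   ⇒   g'(x) = cos(x)
  lim(x→0) f'(x)/g'(x) = lim(x→0) (4)/(cos(x))
  = 4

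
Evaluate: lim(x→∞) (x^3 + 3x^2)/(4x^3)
This is an ∞/∞ indeterminate form.

Apply L'Hôpital's rule: differentiate numerator and denominator separately.
  f(x) = x^3 + 3·x^2   ⇒   f'(x) = 3·x^2 + 6·x
  g(x) = 4·x^3   ⇒   g'(x) = 12·x^2
  lim(x→∞) f'(x)/g'(x) = lim(x→∞) (3·x^2 + 6·x)/(12·x^2)
  = 1/4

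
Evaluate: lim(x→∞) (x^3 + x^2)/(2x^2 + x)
This is an ∞/∞ indeterminate form.

Apply L'Hôpital's rule: differentiate numerator and denominator separately.
  f(x) = x^3 + x^2   ⇒   f'(x) = 3·x^2 + 2·x
  g(x) = 2·x^2 + x   ⇒   g'(x) = 4·x + 1
  lim(x→∞) f'(x)/g'(x) = lim(x→∞) (3·x^2 + 2·x)/(4·x + 1)
  = ∞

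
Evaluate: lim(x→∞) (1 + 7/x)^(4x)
This is an exponential indeterminate form.

For exponential indeterminate forms, take the natural log:
  Let L = lim(x→∞) (1 + 7/x)^(4x)
  Then ln(L) = lim(x→∞) [exponent × ln(base)]
  Evaluate using L'Hôpital or standard limits, then exponentiate.
  L = e^(28)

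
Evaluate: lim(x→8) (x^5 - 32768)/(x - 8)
This is a standard limit.

Factor or rationalize the expression:
  lim(x→8) (x^5 - 32768)/(x - 8) = 20480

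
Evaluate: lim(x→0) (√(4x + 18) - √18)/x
This is a standard limit.

Factor or rationalize the expression:
  lim(x→0) (√(4x + 18) - √18)/x = sqrt(2)/3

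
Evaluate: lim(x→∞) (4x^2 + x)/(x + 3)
This is an ∞/∞ indeterminate form.

Apply L'Hôpital's rule: differentiate numerator and denominator separately.
  f(x) = 4·x^2 + x   ⇒   f'(x) = 8·x + 1
  g(x) = x + 3   ⇒   g'(x) = 1
  lim(x→∞) f'(x)/g'(x) = lim(x→∞) (8·x + 1)/(1)
  = ∞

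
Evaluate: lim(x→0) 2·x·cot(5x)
This is a 0·∞ indeterminate form.

Rewrite 0·∞ as a quotient (0/0 or ∞/∞ form), then apply L'Hôpital's rule:
  lim(x→0) 2·x·cot(5x) = 2/5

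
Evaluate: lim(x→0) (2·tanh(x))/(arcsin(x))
This is a 0/0 indeterminate form.

Apply L'Hôpital's rule: differentiate numerator and denominator separately.
  f(x) = 2·tanh(x)   ⇒   f'(x) = 2 - 2·tanh(x)^2
  g(x) = asin(x)   ⇒   g'(x) = 1/sqrt(1 - x^2)
  lim(x→0) f'(x)/g'(x) = lim(x→0) (2 - 2·tanh(x)^2)/(1/sqrt(1 - x^2))
  = 2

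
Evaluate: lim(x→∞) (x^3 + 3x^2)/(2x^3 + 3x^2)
This is an ∞/∞ indeterminate form.

Apply L'Hôpital's rule: differentiate numerator and denominator separately.
  f(x) = x^3 + 3·x^2   ⇒   f'(x) = 3·x^2 + 6·x
  g(x) = 2·x^3 + 3·x^2   ⇒   g'(x) = 6·x^2 + 6·x
  lim(x→∞) f'(x)/g'(x) = lim(x→∞) (3·x^2 + 6·x)/(6·x^2 + 6·x)
  = 1/2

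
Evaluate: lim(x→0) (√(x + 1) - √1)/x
This is a standard limit.

Factor or rationalize the expression:
  lim(x→0) (√(x + 1) - √1)/x = 1/2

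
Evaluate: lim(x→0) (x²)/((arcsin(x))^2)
This is a 0/0 indeterminate form.

Apply L'Hôpital's rule: differentiate numerator and denominator separately.
  f(x) = x^2   ⇒   f'(x) = 2·x
  g(x) = asin(x)^2   ⇒   g'(x) = 2·asin(x)/sqrt(1 - x^2)
  lim(x→0) f'(x)/g'(x) = lim(x→0) (2·x)/(2·asin(x)/sqrt(1 - x^2))
  = 1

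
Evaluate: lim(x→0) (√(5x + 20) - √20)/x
This is a standard limit.

Factor or rationalize the expression:
  lim(x→0) (√(5x + 20) - √20)/x = sqrt(5)/4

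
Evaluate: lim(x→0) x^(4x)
This is an exponential indeterminate form.

For exponential indeterminate forms, take the natural log:
  Let L = lim(x→0) x^(4x)
  Then ln(L) = lim(x→0) [exponent × ln(base)]
  Evaluate using L'Hôpital or standard limits, then exponentiate.
  L = 1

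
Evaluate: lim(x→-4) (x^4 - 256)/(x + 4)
This is a standard limit.

Factor or rationalize the expression:
  lim(x→-4) (x^4 - 256)/(x + 4) = -256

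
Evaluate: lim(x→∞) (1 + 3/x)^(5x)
This is an exponential indeterminate form.

For exponential indeterminate forms, take the natural log:
  Let L = lim(x→∞) (1 + 3/x)^(5x)
  Then ln(L) = lim(x→∞) [exponent × ln(base)]
  Evaluate using L'Hôpital or standard limits, then exponentiate.
  L = e^(15)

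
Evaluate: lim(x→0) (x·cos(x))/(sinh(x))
This is a 0/0 indeterminate form.

Apply L'Hôpital's rule: differentiate numerator and denominator separately.
  f(x) = x·cos(x)   ⇒   f'(x) = -x·sin(x) + cos(x)
  g(x) = sinh(x)   ⇒   g'(x) = cosh(x)
  lim(x→0) f'(x)/g'(x) = lim(x→0) (-x·sin(x) + cos(x))/(cosh(x))
  = 1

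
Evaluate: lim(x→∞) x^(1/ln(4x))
This is an exponential indeterminate form.

For exponential indeterminate forms, take the natural log:
  Let L = lim(x→∞) x^(1/ln(4x))
  Then ln(L) = lim(x→∞) [exponent × ln(base)]
  Evaluate using L'Hôpital or standard limits, then exponentiate.
  L = e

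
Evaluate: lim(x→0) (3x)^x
This is an exponential indeterminate form.

For exponential indeterminate forms, take the natural log:
  Let L = lim(x→0) (3x)^x
  Then ln(L) = lim(x→0) [exponent × ln(base)]
  Evaluate using L'Hôpital or standard limits, then exponentiate.
  L = 1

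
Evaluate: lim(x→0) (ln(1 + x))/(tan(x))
This is a 0/0 indeterminate form.

Apply L'Hôpital's rule: differentiate numerator and denominator separately.
  f(x) = ln(x + 1)   ⇒   f'(x) = 1/(x + 1)
  g(x) = tan(x)   ⇒   g'(x) = tan(x)^2 + 1
  lim(x→0) f'(x)/g'(x) = lim(x→0) (1/(x + 1))/(tan(x)^2 + 1)
  = 1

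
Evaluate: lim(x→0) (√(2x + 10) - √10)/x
This is a standard limit.

Factor or rationalize the expression:
  lim(x→0) (√(2x + 10) - √10)/x = sqrt(10)/10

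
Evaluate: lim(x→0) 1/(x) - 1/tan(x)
This is an ∞-∞ indeterminate form.

Combine fractions or rationalize to convert ∞-∞ to 0/0 form:
  lim(x→0) 1/(x) - 1/tan(x) = 0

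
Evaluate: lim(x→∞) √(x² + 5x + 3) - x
This is an ∞-∞ indeterminate form.

Combine fractions or rationalize to convert ∞-∞ to 0/0 form:
  lim(x→∞) √(x² + 5x + 3) - x = 5/2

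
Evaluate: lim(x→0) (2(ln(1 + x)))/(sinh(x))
This is a 0/0 indeterminate form.

Apply L'Hôpital's rule: differentiate numerator and denominator separately.
  f(x) = 2·ln(x + 1)   ⇒   f'(x) = 2/(x + 1)
  g(x) = sinh(x)   ⇒   g'(x) = cosh(x)
  lim(x→0) f'(x)/g'(x) = lim(x→0) (2/(x + 1))/(cosh(x))
  = 2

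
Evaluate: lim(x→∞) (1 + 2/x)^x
This is an exponential indeterminate form.

For exponential indeterminate forms, take the natural log:
  Let L = lim(x→∞) (1 + 2/x)^x
  Then ln(L) = lim(x→∞) [exponent × ln(base)]
  Evaluate using L'Hôpital or standard limits, then exponentiate.
  L = e²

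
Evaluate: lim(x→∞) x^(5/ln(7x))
This is an exponential indeterminate form.

For exponential indeterminate forms, take the natural log:
  Let L = lim(x→∞) x^(5/ln(7x))
  Then ln(L) = lim(x→∞) [exponent × ln(base)]
  Evaluate using L'Hôpital or standard limits, then exponentiate.
  L = e^(5)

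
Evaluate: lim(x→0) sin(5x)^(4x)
This is an exponential indeterminate form.

For exponential indeterminate forms, take the natural log:
  Let L = lim(x→0) sin(5x)^(4x)
  Then ln(L) = lim(x→0) [exponent × ln(base)]
  Evaluate using L'Hôpital or standard limits, then exponentiate.
  L = 1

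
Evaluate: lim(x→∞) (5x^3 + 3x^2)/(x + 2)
This is an ∞/∞ indeterminate form.

Apply L'Hôpital's rule: differentiate numerator and denominator separately.
  f(x) = 5·x^3 + 3·x^2   ⇒   f'(x) = 15·x^2 + 6·x
  g(x) = x + 2   ⇒   g'(x) = 1
  lim(x→∞) f'(x)/g'(x) = lim(x→∞) (15·x^2 + 6·x)/(1)
  = ∞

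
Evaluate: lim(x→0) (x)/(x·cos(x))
This is a 0/0 indeterminate form.

Apply L'Hôpital's rule: differentiate numerator and denominator separately.
  f(x) = x   ⇒   f'(x) = 1
  g(x) = x·cos(x)   ⇒   g'(x) = -x·sin(x) + cos(x)
  lim(x→0) f'(x)/g'(x) = lim(x→0) (1)/(-x·sin(x) + cos(x))
  = 1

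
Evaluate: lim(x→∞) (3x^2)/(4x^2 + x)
This is an ∞/∞ indeterminate form.

Apply L'Hôpital's rule: differentiate numerator and denominator separately.
  f(x) = 3·x^2   ⇒   f'(x) = 6·x
  g(x) = 4·x^2 + x   ⇒   g'(x) = 8·x + 1
  lim(x→∞) f'(x)/g'(x) = lim(x→∞) (6·x)/(8·x + 1)
  = 3/4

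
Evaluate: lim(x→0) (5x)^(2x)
This is an exponential indeterminate form.

For exponential indeterminate forms, take the natural log:
  Let L = lim(x→0) (5x)^(2x)
  Then ln(L) = lim(x→0) [exponent × ln(base)]
  Evaluate using L'Hôpital or standard limits, then exponentiate.
  L = 1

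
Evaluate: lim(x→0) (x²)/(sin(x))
This is a 0/0 indeterminate form.

Apply L'Hôpital's rule: differentiate numerator and denominator separately.
  f(x) = x^2   ⇒   f'(x) = 2·x
  g(x) = sin(x)   ⇒   g'(x) = cos(x)
  lim(x→0) f'(x)/g'(x) = lim(x→0) (2·x)/(cos(x))
  = 0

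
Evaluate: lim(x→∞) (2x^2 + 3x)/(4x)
This is an ∞/∞ indeterminate form.

Apply L'Hôpital's rule: differentiate numerator and denominator separately.
  f(x) = 2·x^2 + 3·x   ⇒   f'(x) = 4·x + 3
  g(x) = 4·x   ⇒   g'(x) = 4
  lim(x→∞) f'(x)/g'(x) = lim(x→∞) (4·x + 3)/(4)
  = ∞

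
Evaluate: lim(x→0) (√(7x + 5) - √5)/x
This is a standard limit.

Factor or rationalize the expression:
  lim(x→0) (√(7x + 5) - √5)/x = 7·sqrt(5)/10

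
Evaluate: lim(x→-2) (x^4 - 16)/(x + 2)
This is a standard limit.

Factor or rationalize the expression:
  lim(x→-2) (x^4 - 16)/(x + 2) = -32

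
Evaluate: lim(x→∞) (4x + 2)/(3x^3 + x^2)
This is an ∞/∞ indeterminate form.

Apply L'Hôpital's rule: differentiate numerator and denominator separately.
  f(x) = 4·x + 2   ⇒   f'(x) = 4
  g(x) = 3·x^3 + x^2   ⇒   g'(x) = 9·x^2 + 2·x
  lim(x→∞) f'(x)/g'(x) = lim(x→∞) (4)/(9·x^2 + 2·x)
  = 0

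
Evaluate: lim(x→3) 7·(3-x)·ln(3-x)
This is a 0·∞ indeterminate form.

Rewrite 0·∞ as a quotient (0/0 or ∞/∞ form), then apply L'Hôpital's rule:
  lim(x→3) 7·(3-x)·ln(3-x) = 0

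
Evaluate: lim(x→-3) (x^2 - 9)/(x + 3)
This is a standard limit.

Factor or rationalize the expression:
  lim(x→-3) (x^2 - 9)/(x + 3) = -6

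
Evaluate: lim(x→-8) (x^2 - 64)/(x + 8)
This is a standard limit.

Factor or rationalize the expression:
  lim(x→-8) (x^2 - 64)/(x + 8) = -16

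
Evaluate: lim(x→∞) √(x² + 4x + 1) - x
This is an ∞-∞ indeterminate form.

Combine fractions or rationalize to convert ∞-∞ to 0/0 form:
  lim(x→∞) √(x² + 4x + 1) - x = 2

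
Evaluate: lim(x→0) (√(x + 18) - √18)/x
This is a standard limit.

Factor or rationalize the expression:
  lim(x→0) (√(x + 18) - √18)/x = sqrt(2)/12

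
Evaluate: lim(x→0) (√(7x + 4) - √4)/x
This is a standard limit.

Factor or rationalize the expression:
  lim(x→0) (√(7x + 4) - √4)/x = 7/4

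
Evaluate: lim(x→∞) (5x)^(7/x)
This is an exponential indeterminate form.

For exponential indeterminate forms, take the natural log:
  Let L = lim(x→∞) (5x)^(7/x)
  Then ln(L) = lim(x→∞) [exponent × ln(base)]
  Evaluate using L'Hôpital or standard limits, then exponentiate.
  L = 1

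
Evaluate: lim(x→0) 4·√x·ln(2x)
This is a 0·∞ indeterminate form.

Rewrite 0·∞ as a quotient (0/0 or ∞/∞ form), then apply L'Hôpital's rule:
  lim(x→0) 4·√x·ln(2x) = 0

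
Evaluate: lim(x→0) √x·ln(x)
This is a 0·∞ indeterminate form.

Rewrite 0·∞ as a quotient (0/0 or ∞/∞ form), then apply L'Hôpital's rule:
  lim(x→0) √x·ln(x) = 0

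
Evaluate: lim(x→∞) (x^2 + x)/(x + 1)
This is an ∞/∞ indeterminate form.

Apply L'Hôpital's rule: differentiate numerator and denominator separately.
  f(x) = x^2 + x   ⇒   f'(x) = 2·x + 1
  g(x) = x + 1   ⇒   g'(x) = 1
  lim(x→∞) f'(x)/g'(x) = lim(x→∞) (2·x + 1)/(1)
  = ∞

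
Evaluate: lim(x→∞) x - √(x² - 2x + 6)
This is an ∞-∞ indeterminate form.

Combine fractions or rationalize to convert ∞-∞ to 0/0 form:
  lim(x→∞) x - √(x² - 2x + 6) = 1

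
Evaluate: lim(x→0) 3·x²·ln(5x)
This is a 0·∞ indeterminate form.

Rewrite 0·∞ as a quotient (0/0 or ∞/∞ form), then apply L'Hôpital's rule:
  lim(x→0) 3·x²·ln(5x) = 0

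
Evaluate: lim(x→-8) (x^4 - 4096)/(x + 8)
This is a standard limit.

Factor or rationalize the expression:
  lim(x→-8) (x^4 - 4096)/(x + 8) = -2048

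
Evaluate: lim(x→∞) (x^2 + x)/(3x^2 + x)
This is an ∞/∞ indeterminate form.

Apply L'Hôpital's rule: differentiate numerator and denominator separately.
  f(x) = x^2 + x   ⇒   f'(x) = 2·x + 1
  g(x) = 3·x^2 + x   ⇒   g'(x) = 6·x + 1
  lim(x→∞) f'(x)/g'(x) = lim(x→∞) (2·x + 1)/(6·x + 1)
  = 1/3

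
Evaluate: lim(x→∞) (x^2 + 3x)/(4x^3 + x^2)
This is an ∞/∞ indeterminate form.

Apply L'Hôpital's rule: differentiate numerator and denominator separately.
  f(x) = x^2 + 3·x   ⇒   f'(x) = 2·x + 3
  g(x) = 4·x^3 + x^2   ⇒   g'(x) = 12·x^2 + 2·x
  lim(x→∞) f'(x)/g'(x) = lim(x→∞) (2·x + 3)/(12·x^2 + 2·x)
  = 0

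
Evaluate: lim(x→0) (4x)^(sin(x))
This is an exponential indeterminate form.

For exponential indeterminate forms, take the natural log:
  Let L = lim(x→0) (4x)^(sin(x))
  Then ln(L) = lim(x→0) [exponent × ln(base)]
  Evaluate using L'Hôpital or standard limits, then exponentiate.
  L = 1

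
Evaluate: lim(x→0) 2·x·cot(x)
This is a 0·∞ indeterminate form.

Rewrite 0·∞ as a quotient (0/0 or ∞/∞ form), then apply L'Hôpital's rule:
  lim(x→0) 2·x·cot(x) = 2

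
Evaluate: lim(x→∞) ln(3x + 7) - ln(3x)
This is an ∞-∞ indeterminate form.

Combine fractions or rationalize to convert ∞-∞ to 0/0 form:
  lim(x→∞) ln(3x + 7) - ln(3x) = 0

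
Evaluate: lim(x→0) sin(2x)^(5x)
This is an exponential indeterminate form.

For exponential indeterminate forms, take the natural log:
  Let L = lim(x→0) sin(2x)^(5x)
  Then ln(L) = lim(x→0) [exponent × ln(base)]
  Evaluate using L'Hôpital or standard limits, then exponentiate.
  L = 1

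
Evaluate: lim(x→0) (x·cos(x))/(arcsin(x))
This is a 0/0 indeterminate form.

Apply L'Hôpital's rule: differentiate numerator and denominator separately.
  f(x) = x·cos(x)   ⇒   f'(x) = -x·sin(x) + cos(x)
  g(x) = asin(x)   ⇒   g'(x) = 1/sqrt(1 - x^2)
  lim(x→0) f'(x)/g'(x) = lim(x→0) (-x·sin(x) + cos(x))/(1/sqrt(1 - x^2))
  = 1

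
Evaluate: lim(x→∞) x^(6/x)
This is an exponential indeterminate form.

For exponential indeterminate forms, take the natural log:
  Let L = lim(x→∞) x^(6/x)
  Then ln(L) = lim(x→∞) [exponent × ln(base)]
  Evaluate using L'Hôpital or standard limits, then exponentiate.
  L = 1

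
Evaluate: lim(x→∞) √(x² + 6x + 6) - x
This is an ∞-∞ indeterminate form.

Combine fractions or rationalize to convert ∞-∞ to 0/0 form:
  lim(x→∞) √(x² + 6x + 6) - x = 3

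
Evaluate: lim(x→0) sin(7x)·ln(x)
This is a 0·∞ indeterminate form.

Rewrite 0·∞ as a quotient (0/0 or ∞/∞ form), then apply L'Hôpital's rule:
  lim(x→0) sin(7x)·ln(x) = 0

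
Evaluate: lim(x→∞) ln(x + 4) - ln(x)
This is an ∞-∞ indeterminate form.

Combine fractions or rationalize to convert ∞-∞ to 0/0 form:
  lim(x→∞) ln(x + 4) - ln(x) = 0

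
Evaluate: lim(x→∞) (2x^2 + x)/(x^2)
This is an ∞/∞ indeterminate form.

Apply L'Hôpital's rule: differentiate numerator and denominator separately.
  f(x) = 2·x^2 + x   ⇒   f'(x) = 4·x + 1
  g(x) = x^2   ⇒   g'(x) = 2·x
  lim(x→∞) f'(x)/g'(x) = lim(x→∞) (4·x + 1)/(2·x)
  = 2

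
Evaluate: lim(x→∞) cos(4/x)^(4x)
This is an exponential indeterminate form.

For exponential indeterminate forms, take the natural log:
  Let L = lim(x→∞) cos(4/x)^(4x)
  Then ln(L) = lim(x→∞) [exponent × ln(base)]
  Evaluate using L'Hôpital or standard limits, then exponentiate.
  L = 1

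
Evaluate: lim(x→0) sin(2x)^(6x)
This is an exponential indeterminate form.

For exponential indeterminate forms, take the natural log:
  Let L = lim(x→0) sin(2x)^(6x)
  Then ln(L) = lim(x→0) [exponent × ln(base)]
  Evaluate using L'Hôpital or standard limits, then exponentiate.
  L = 1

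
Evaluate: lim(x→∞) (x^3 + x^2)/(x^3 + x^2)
This is an ∞/∞ indeterminate form.

Apply L'Hôpital's rule: differentiate numerator and denominator separately.
  f(x) = x^3 + x^2   ⇒   f'(x) = 3·x^2 + 2·x
  g(x) = x^3 + x^2   ⇒   g'(x) = 3·x^2 + 2·x
  lim(x→∞) f'(x)/g'(x) = lim(x→∞) (3·x^2 + 2·x)/(3·x^2 + 2·x)
  = 1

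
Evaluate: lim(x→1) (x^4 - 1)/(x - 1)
This is a standard limit.

Factor or rationalize the expression:
  lim(x→1) (x^4 - 1)/(x - 1) = 4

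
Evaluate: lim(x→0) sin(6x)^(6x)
This is an exponential indeterminate form.

For exponential indeterminate forms, take the natural log:
  Let L = lim(x→0) sin(6x)^(6x)
  Then ln(L) = lim(x→0) [exponent × ln(base)]
  Evaluate using L'Hôpital or standard limits, then exponentiate.
  L = 1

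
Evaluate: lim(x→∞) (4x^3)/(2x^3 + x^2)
This is an ∞/∞ indeterminate form.

Apply L'Hôpital's rule: differentiate numerator and denominator separately.
  f(x) = 4·x^3   ⇒   f'(x) = 12·x^2
  g(x) = 2·x^3 + x^2   ⇒   g'(x) = 6·x^2 + 2·x
  lim(x→∞) f'(x)/g'(x) = lim(x→∞) (12·x^2)/(6·x^2 + 2·x)
  = 2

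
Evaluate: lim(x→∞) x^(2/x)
This is an exponential indeterminate form.

For exponential indeterminate forms, take the natural log:
  Let L = lim(x→∞) x^(2/x)
  Then ln(L) = lim(x→∞) [exponent × ln(base)]
  Evaluate using L'Hôpital or standard limits, then exponentiate.
  L = 1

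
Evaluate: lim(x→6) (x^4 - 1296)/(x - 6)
This is a standard limit.

Factor or rationalize the expression:
  lim(x→6) (x^4 - 1296)/(x - 6) = 864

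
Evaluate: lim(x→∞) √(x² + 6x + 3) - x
This is an ∞-∞ indeterminate form.

Combine fractions or rationalize to convert ∞-∞ to 0/0 form:
  lim(x→∞) √(x² + 6x + 3) - x = 3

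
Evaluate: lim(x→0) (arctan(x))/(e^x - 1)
This is a 0/0 indeterminate form.

Apply L'Hôpital's rule: differentiate numerator and denominator separately.
  f(x) = atan(x)   ⇒   f'(x) = 1/(x^2 + 1)
  g(x) = e^(x) - 1   ⇒   g'(x) = e^(x)
  lim(x→0) f'(x)/g'(x) = lim(x→0) (1/(x^2 + 1))/(e^(x))
  = 1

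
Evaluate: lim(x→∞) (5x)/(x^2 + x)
This is an ∞/∞ indeterminate form.

Apply L'Hôpital's rule: differentiate numerator and denominator separately.
  f(x) = 5·x   ⇒   f'(x) = 5
  g(x) = x^2 + x   ⇒   g'(x) = 2·x + 1
  lim(x→∞) f'(x)/g'(x) = lim(x→∞) (5)/(2·x + 1)
  = 0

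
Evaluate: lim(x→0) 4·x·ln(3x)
This is a 0·∞ indeterminate form.

Rewrite 0·∞ as a quotient (0/0 or ∞/∞ form), then apply L'Hôpital's rule:
  lim(x→0) 4·x·ln(3x) = 0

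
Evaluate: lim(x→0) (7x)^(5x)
This is an exponential indeterminate form.

For exponential indeterminate forms, take the natural log:
  Let L = lim(x→0) (7x)^(5x)
  Then ln(L) = lim(x→0) [exponent × ln(base)]
  Evaluate using L'Hôpital or standard limits, then exponentiate.
  L = 1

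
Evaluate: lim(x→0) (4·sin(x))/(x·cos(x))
This is a 0/0 indeterminate form.

Apply L'Hôpital's rule: differentiate numerator and denominator separately.
  f(x) = 4·sin(x)   ⇒   f'(x) = 4·cos(x)
  g(x) = x·cos(x)   ⇒   g'(x) = -x·sin(x) + cos(x)
  lim(x→0) f'(x)/g'(x) = lim(x→0) (4·cos(x))/(-x·sin(x) + cos(x))
  = 4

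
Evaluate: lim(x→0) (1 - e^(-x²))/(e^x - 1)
This is a 0/0 indeterminate form.

Apply L'Hôpital's rule: differentiate numerator and denominator separately.
  f(x) = 1 - e^(-x^2)   ⇒   f'(x) = 2·x·e^(-x^2)
  g(x) = e^(x) - 1   ⇒   g'(x) = e^(x)
  lim(x→0) f'(x)/g'(x) = lim(x→0) (2·x·e^(-x^2))/(e^(x))
  = 0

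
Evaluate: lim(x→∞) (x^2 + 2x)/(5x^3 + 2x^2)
This is an ∞/∞ indeterminate form.

Apply L'Hôpital's rule: differentiate numerator and denominator separately.
  f(x) = x^2 + 2·x   ⇒   f'(x) = 2·x + 2
  g(x) = 5·x^3 + 2·x^2   ⇒   g'(x) = 15·x^2 + 4·x
  lim(x→∞) f'(x)/g'(x) = lim(x→∞) (2·x + 2)/(15·x^2 + 4·x)
  = 0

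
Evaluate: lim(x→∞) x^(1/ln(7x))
This is an exponential indeterminate form.

For exponential indeterminate forms, take the natural log:
  Let L = lim(x→∞) x^(1/ln(7x))
  Then ln(L) = lim(x→∞) [exponent × ln(base)]
  Evaluate using L'Hôpital or standard limits, then exponentiate.
  L = e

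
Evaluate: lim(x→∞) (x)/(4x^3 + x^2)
This is an ∞/∞ indeterminate form.

Apply L'Hôpital's rule: differentiate numerator and denominator separately.
  f(x) = x   ⇒   f'(x) = 1
  g(x) = 4·x^3 + x^2   ⇒   g'(x) = 12·x^2 + 2·x
  lim(x→∞) f'(x)/g'(x) = lim(x→∞) (1)/(12·x^2 + 2·x)
  = 0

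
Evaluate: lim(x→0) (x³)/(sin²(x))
This is a 0/0 indeterminate form.

Apply L'Hôpital's rule: differentiate numerator and denominator separately.
  f(x) = x^3   ⇒   f'(x) = 3·x^2
  g(x) = sin(x)^2   ⇒   g'(x) = 2·sin(x)·cos(x)
  lim(x→0) f'(x)/g'(x) = lim(x→0) (3·x^2)/(2·sin(x)·cos(x))
  = 0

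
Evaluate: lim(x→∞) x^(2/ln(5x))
This is an exponential indeterminate form.

For exponential indeterminate forms, take the natural log:
  Let L = lim(x→∞) x^(2/ln(5x))
  Then ln(L) = lim(x→∞) [exponent × ln(base)]
  Evaluate using L'Hôpital or standard limits, then exponentiate.
  L = e²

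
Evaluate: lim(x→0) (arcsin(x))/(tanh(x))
This is a 0/0 indeterminate form.

Apply L'Hôpital's rule: differentiate numerator and denominator separately.
  f(x) = asin(x)   ⇒   f'(x) = 1/sqrt(1 - x^2)
  g(x) = tanh(x)   ⇒   g'(x) = 1 - tanh(x)^2
  lim(x→0) f'(x)/g'(x) = lim(x→0) (1/sqrt(1 - x^2))/(1 - tanh(x)^2)
  = 1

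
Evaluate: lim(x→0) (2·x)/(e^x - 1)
This is a 0/0 indeterminate form.

Apply L'Hôpital's rule: differentiate numerator and denominator separately.
  f(x) = 2·x   ⇒   f'(x) = 2
  g(x) = e^(x) - 1   ⇒   g'(x) = e^(x)
  lim(x→0) f'(x)/g'(x) = lim(x→0) (2)/(e^(x))
  = 2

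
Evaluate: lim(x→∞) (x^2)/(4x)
This is an ∞/∞ indeterminate form.

Apply L'Hôpital's rule: differentiate numerator and denominator separately.
  f(x) = x^2   ⇒   f'(x) = 2·x
  g(x) = 4·x   ⇒   g'(x) = 4
  lim(x→∞) f'(x)/g'(x) = lim(x→∞) (2·x)/(4)
  = ∞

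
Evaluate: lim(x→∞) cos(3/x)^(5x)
This is an exponential indeterminate form.

For exponential indeterminate forms, take the natural log:
  Let L = lim(x→∞) cos(3/x)^(5x)
  Then ln(L) = lim(x→∞) [exponent × ln(base)]
  Evaluate using L'Hôpital or standard limits, then exponentiate.
  L = 1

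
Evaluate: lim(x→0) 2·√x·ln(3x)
This is a 0·∞ indeterminate form.

Rewrite 0·∞ as a quotient (0/0 or ∞/∞ form), then apply L'Hôpital's rule:
  lim(x→0) 2·√x·ln(3x) = 0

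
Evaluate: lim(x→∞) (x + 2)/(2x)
This is an ∞/∞ indeterminate form.

Apply L'Hôpital's rule: differentiate numerator and denominator separately.
  f(x) = x + 2   ⇒   f'(x) = 1
  g(x) = 2·x   ⇒   g'(x) = 2
  lim(x→∞) f'(x)/g'(x) = lim(x→∞) (1)/(2)
  = 1/2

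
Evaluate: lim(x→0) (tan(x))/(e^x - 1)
This is a 0/0 indeterminate form.

Apply L'Hôpital's rule: differentiate numerator and denominator separately.
  f(x) = tan(x)   ⇒   f'(x) = tan(x)^2 + 1
  g(x) = e^(x) - 1   ⇒   g'(x) = e^(x)
  lim(x→0) f'(x)/g'(x) = lim(x→0) (tan(x)^2 + 1)/(e^(x))
  = 1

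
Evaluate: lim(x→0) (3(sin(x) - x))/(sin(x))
This is a 0/0 indeterminate form.

Apply L'Hôpital's rule: differentiate numerator and denominator separately.
  f(x) = -3·x + 3·sin(x)   ⇒   f'(x) = 3·cos(x) - 3
  g(x) = sin(x)   ⇒   g'(x) = cos(x)
  lim(x→0) f'(x)/g'(x) = lim(x→0) (3·cos(x) - 3)/(cos(x))
  = 0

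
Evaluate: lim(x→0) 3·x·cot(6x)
This is a 0·∞ indeterminate form.

Rewrite 0·∞ as a quotient (0/0 or ∞/∞ form), then apply L'Hôpital's rule:
  lim(x→0) 3·x·cot(6x) = 1/2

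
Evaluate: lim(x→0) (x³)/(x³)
This is a 0/0 indeterminate form.

Apply L'Hôpital's rule: differentiate numerator and denominator separately.
  f(x) = x^3   ⇒   f'(x) = 3·x^2
  g(x) = x^3   ⇒   g'(x) = 3·x^2
  lim(x→0) f'(x)/g'(x) = lim(x→0) (3·x^2)/(3·x^2)
  = 1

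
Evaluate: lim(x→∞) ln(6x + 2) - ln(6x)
This is an ∞-∞ indeterminate form.

Combine fractions or rationalize to convert ∞-∞ to 0/0 form:
  lim(x→∞) ln(6x + 2) - ln(6x) = 0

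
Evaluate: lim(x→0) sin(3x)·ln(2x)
This is a 0·∞ indeterminate form.

Rewrite 0·∞ as a quotient (0/0 or ∞/∞ form), then apply L'Hôpital's rule:
  lim(x→0) sin(3x)·ln(2x) = 0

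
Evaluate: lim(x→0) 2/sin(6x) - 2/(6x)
This is an ∞-∞ indeterminate form.

Combine fractions or rationalize to convert ∞-∞ to 0/0 form:
  lim(x→0) 2/sin(6x) - 2/(6x) = 0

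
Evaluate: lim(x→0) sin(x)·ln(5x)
This is a 0·∞ indeterminate form.

Rewrite 0·∞ as a quotient (0/0 or ∞/∞ form), then apply L'Hôpital's rule:
  lim(x→0) sin(x)·ln(5x) = 0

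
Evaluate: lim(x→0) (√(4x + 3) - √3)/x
This is a standard limit.

Factor or rationalize the expression:
  lim(x→0) (√(4x + 3) - √3)/x = 2·sqrt(3)/3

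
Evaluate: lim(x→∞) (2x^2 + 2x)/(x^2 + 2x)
This is an ∞/∞ indeterminate form.

Apply L'Hôpital's rule: differentiate numerator and denominator separately.
  f(x) = 2·x^2 + 2·x   ⇒   f'(x) = 4·x + 2
  g(x) = x^2 + 2·x   ⇒   g'(x) = 2·x + 2
  lim(x→∞) f'(x)/g'(x) = lim(x→∞) (4·x + 2)/(2·x + 2)
  = 2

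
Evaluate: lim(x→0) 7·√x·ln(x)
This is a 0·∞ indeterminate form.

Rewrite 0·∞ as a quotient (0/0 or ∞/∞ form), then apply L'Hôpital's rule:
  lim(x→0) 7·√x·ln(x) = 0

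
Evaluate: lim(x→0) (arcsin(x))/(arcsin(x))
This is a 0/0 indeterminate form.

Apply L'Hôpital's rule: differentiate numerator and denominator separately.
  f(x) = asin(x)   ⇒   f'(x) = 1/sqrt(1 - x^2)
  g(x) = asin(x)   ⇒   g'(x) = 1/sqrt(1 - x^2)
  lim(x→0) f'(x)/g'(x) = lim(x→0) (1/sqrt(1 - x^2))/(1/sqrt(1 - x^2))
  = 1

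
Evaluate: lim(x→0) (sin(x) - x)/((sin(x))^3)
This is a 0/0 indeterminate form.

Apply L'Hôpital's rule: differentiate numerator and denominator separately.
  f(x) = -x + sin(x)   ⇒   f'(x) = cos(x) - 1
  g(x) = sin(x)^3   ⇒   g'(x) = 3·sin(x)^2·cos(x)
  lim(x→0) f'(x)/g'(x) = lim(x→0) (cos(x) - 1)/(3·sin(x)^2·cos(x))
  = -1/6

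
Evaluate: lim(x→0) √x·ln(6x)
This is a 0·∞ indeterminate form.

Rewrite 0·∞ as a quotient (0/0 or ∞/∞ form), then apply L'Hôpital's rule:
  lim(x→0) √x·ln(6x) = 0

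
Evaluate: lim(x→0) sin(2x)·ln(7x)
This is a 0·∞ indeterminate form.

Rewrite 0·∞ as a quotient (0/0 or ∞/∞ form), then apply L'Hôpital's rule:
  lim(x→0) sin(2x)·ln(7x) = 0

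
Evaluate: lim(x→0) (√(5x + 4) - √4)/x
This is a standard limit.

Factor or rationalize the expression:
  lim(x→0) (√(5x + 4) - √4)/x = 5/4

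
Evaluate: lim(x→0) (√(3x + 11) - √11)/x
This is a standard limit.

Factor or rationalize the expression:
  lim(x→0) (√(3x + 11) - √11)/x = 3·sqrt(11)/22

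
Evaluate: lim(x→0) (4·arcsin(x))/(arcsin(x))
This is a 0/0 indeterminate form.

Apply L'Hôpital's rule: differentiate numerator and denominator separately.
  f(x) = 4·asin(x)   ⇒   f'(x) = 4/sqrt(1 - x^2)
  g(x) = asin(x)   ⇒   g'(x) = 1/sqrt(1 - x^2)
  lim(x→0) f'(x)/g'(x) = lim(x→0) (4/sqrt(1 - x^2))/(1/sqrt(1 - x^2))
  = 4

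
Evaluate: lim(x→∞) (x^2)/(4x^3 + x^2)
This is an ∞/∞ indeterminate form.

Apply L'Hôpital's rule: differentiate numerator and denominator separately.
  f(x) = x^2   ⇒   f'(x) = 2·x
  g(x) = 4·x^3 + x^2   ⇒   g'(x) = 12·x^2 + 2·x
  lim(x→∞) f'(x)/g'(x) = lim(x→∞) (2·x)/(12·x^2 + 2·x)
  = 0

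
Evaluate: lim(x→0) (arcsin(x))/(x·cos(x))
This is a 0/0 indeterminate form.

Apply L'Hôpital's rule: differentiate numerator and denominator separately.
  f(x) = asin(x)   ⇒   f'(x) = 1/sqrt(1 - x^2)
  g(x) = x·cos(x)   ⇒   g'(x) = -x·sin(x) + cos(x)
  lim(x→0) f'(x)/g'(x) = lim(x→0) (1/sqrt(1 - x^2))/(-x·sin(x) + cos(x))
  = 1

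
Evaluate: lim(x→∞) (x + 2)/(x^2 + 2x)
This is an ∞/∞ indeterminate form.

Apply L'Hôpital's rule: differentiate numerator and denominator separately.
  f(x) = x + 2   ⇒   f'(x) = 1
  g(x) = x^2 + 2·x   ⇒   g'(x) = 2·x + 2
  lim(x→∞) f'(x)/g'(x) = lim(x→∞) (1)/(2·x + 2)
  = 0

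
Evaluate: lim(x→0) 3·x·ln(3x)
This is a 0·∞ indeterminate form.

Rewrite 0·∞ as a quotient (0/0 or ∞/∞ form), then apply L'Hôpital's rule:
  lim(x→0) 3·x·ln(3x) = 0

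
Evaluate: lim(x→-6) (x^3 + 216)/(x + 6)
This is a standard limit.

Factor or rationalize the expression:
  lim(x→-6) (x^3 + 216)/(x + 6) = 108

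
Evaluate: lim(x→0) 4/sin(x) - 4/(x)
This is an ∞-∞ indeterminate form.

Combine fractions or rationalize to convert ∞-∞ to 0/0 form:
  lim(x→0) 4/sin(x) - 4/(x) = 0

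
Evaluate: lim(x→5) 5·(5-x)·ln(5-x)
This is a 0·∞ indeterminate form.

Rewrite 0·∞ as a quotient (0/0 or ∞/∞ form), then apply L'Hôpital's rule:
  lim(x→5) 5·(5-x)·ln(5-x) = 0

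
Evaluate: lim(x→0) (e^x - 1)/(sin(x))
This is a 0/0 indeterminate form.

Apply L'Hôpital's rule: differentiate numerator and denominator separately.
  f(x) = e^(x) - 1   ⇒   f'(x) = e^(x)
  g(x) = sin(x)   ⇒   g'(x) = cos(x)
  lim(x→0) f'(x)/g'(x) = lim(x→0) (e^(x))/(cos(x))
  = 1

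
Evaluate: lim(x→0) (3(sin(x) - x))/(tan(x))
This is a 0/0 indeterminate form.

Apply L'Hôpital's rule: differentiate numerator and denominator separately.
  f(x) = -3·x + 3·sin(x)   ⇒   f'(x) = 3·cos(x) - 3
  g(x) = tan(x)   ⇒   g'(x) = tan(x)^2 + 1
  lim(x→0) f'(x)/g'(x) = lim(x→0) (3·cos(x) - 3)/(tan(x)^2 + 1)
  = 0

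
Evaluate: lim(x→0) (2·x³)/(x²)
This is a 0/0 indeterminate form.

Apply L'Hôpital's rule: differentiate numerator and denominator separately.
  f(x) = 2·x^3   ⇒   f'(x) = 6·x^2
  g(x) = x^2   ⇒   g'(x) = 2·x
  lim(x→0) f'(x)/g'(x) = lim(x→0) (6·x^2)/(2·x)
  = 0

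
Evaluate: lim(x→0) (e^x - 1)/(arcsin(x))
This is a 0/0 indeterminate form.

Apply L'Hôpital's rule: differentiate numerator and denominator separately.
  f(x) = e^(x) - 1   ⇒   f'(x) = e^(x)
  g(x) = asin(x)   ⇒   g'(x) = 1/sqrt(1 - x^2)
  lim(x→0) f'(x)/g'(x) = lim(x→0) (e^(x))/(1/sqrt(1 - x^2))
  = 1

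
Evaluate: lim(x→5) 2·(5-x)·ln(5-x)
This is a 0·∞ indeterminate form.

Rewrite 0·∞ as a quotient (0/0 or ∞/∞ form), then apply L'Hôpital's rule:
  lim(x→5) 2·(5-x)·ln(5-x) = 0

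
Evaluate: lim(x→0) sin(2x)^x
This is an exponential indeterminate form.

For exponential indeterminate forms, take the natural log:
  Let L = lim(x→0) sin(2x)^x
  Then ln(L) = lim(x→0) [exponent × ln(base)]
  Evaluate using L'Hôpital or standard limits, then exponentiate.
  L = 1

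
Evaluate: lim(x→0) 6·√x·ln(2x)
This is a 0·∞ indeterminate form.

Rewrite 0·∞ as a quotient (0/0 or ∞/∞ form), then apply L'Hôpital's rule:
  lim(x→0) 6·√x·ln(2x) = 0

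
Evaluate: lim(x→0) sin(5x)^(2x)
This is an exponential indeterminate form.

For exponential indeterminate forms, take the natural log:
  Let L = lim(x→0) sin(5x)^(2x)
  Then ln(L) = lim(x→0) [exponent × ln(base)]
  Evaluate using L'Hôpital or standard limits, then exponentiate.
  L = 1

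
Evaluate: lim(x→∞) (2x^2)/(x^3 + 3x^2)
This is an ∞/∞ indeterminate form.

Apply L'Hôpital's rule: differentiate numerator and denominator separately.
  f(x) = 2·x^2   ⇒   f'(x) = 4·x
  g(x) = x^3 + 3·x^2   ⇒   g'(x) = 3·x^2 + 6·x
  lim(x→∞) f'(x)/g'(x) = lim(x→∞) (4·x)/(3·x^2 + 6·x)
  = 0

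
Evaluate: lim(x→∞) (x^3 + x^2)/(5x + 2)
This is an ∞/∞ indeterminate form.

Apply L'Hôpital's rule: differentiate numerator and denominator separately.
  f(x) = x^3 + x^2   ⇒   f'(x) = 3·x^2 + 2·x
  g(x) = 5·x + 2   ⇒   g'(x) = 5
  lim(x→∞) f'(x)/g'(x) = lim(x→∞) (3·x^2 + 2·x)/(5)
  = ∞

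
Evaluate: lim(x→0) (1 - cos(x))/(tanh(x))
This is a 0/0 indeterminate form.

Apply L'Hôpital's rule: differentiate numerator and denominator separately.
  f(x) = 1 - cos(x)   ⇒   f'(x) = sin(x)
  g(x) = tanh(x)   ⇒   g'(x) = 1 - tanh(x)^2
  lim(x→0) f'(x)/g'(x) = lim(x→0) (sin(x))/(1 - tanh(x)^2)
  = 0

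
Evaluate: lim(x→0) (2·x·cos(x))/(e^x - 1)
This is a 0/0 indeterminate form.

Apply L'Hôpital's rule: differentiate numerator and denominator separately.
  f(x) = 2·x·cos(x)   ⇒   f'(x) = -2·x·sin(x) + 2·cos(x)
  g(x) = e^(x) - 1   ⇒   g'(x) = e^(x)
  lim(x→0) f'(x)/g'(x) = lim(x→0) (-2·x·sin(x) + 2·cos(x))/(e^(x))
  = 2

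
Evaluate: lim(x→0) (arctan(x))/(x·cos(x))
This is a 0/0 indeterminate form.

Apply L'Hôpital's rule: differentiate numerator and denominator separately.
  f(x) = atan(x)   ⇒   f'(x) = 1/(x^2 + 1)
  g(x) = x·cos(x)   ⇒   g'(x) = -x·sin(x) + cos(x)
  lim(x→0) f'(x)/g'(x) = lim(x→0) (1/(x^2 + 1))/(-x·sin(x) + cos(x))
  = 1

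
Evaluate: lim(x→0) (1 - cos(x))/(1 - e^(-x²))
This is a 0/0 indeterminate form.

Apply L'Hôpital's rule: differentiate numerator and denominator separately.
  f(x) = 1 - cos(x)   ⇒   f'(x) = sin(x)
  g(x) = 1 - e^(-x^2)   ⇒   g'(x) = 2·x·e^(-x^2)
  lim(x→0) f'(x)/g'(x) = lim(x→0) (sin(x))/(2·x·e^(-x^2))
  = 1/2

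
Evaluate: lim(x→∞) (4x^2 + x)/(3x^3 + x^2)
This is an ∞/∞ indeterminate form.

Apply L'Hôpital's rule: differentiate numerator and denominator separately.
  f(x) = 4·x^2 + x   ⇒   f'(x) = 8·x + 1
  g(x) = 3·x^3 + x^2   ⇒   g'(x) = 9·x^2 + 2·x
  lim(x→∞) f'(x)/g'(x) = lim(x→∞) (8·x + 1)/(9·x^2 + 2·x)
  = 0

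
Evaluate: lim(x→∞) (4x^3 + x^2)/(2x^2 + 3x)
This is an ∞/∞ indeterminate form.

Apply L'Hôpital's rule: differentiate numerator and denominator separately.
  f(x) = 4·x^3 + x^2   ⇒   f'(x) = 12·x^2 + 2·x
  g(x) = 2·x^2 + 3·x   ⇒   g'(x) = 4·x + 3
  lim(x→∞) f'(x)/g'(x) = lim(x→∞) (12·x^2 + 2·x)/(4·x + 3)
  = ∞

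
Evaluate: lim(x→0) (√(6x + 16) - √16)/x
This is a standard limit.

Factor or rationalize the expression:
  lim(x→0) (√(6x + 16) - √16)/x = 3/4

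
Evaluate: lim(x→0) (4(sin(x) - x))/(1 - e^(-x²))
This is a 0/0 indeterminate form.

Apply L'Hôpital's rule: differentiate numerator and denominator separately.
  f(x) = -4·x + 4·sin(x)   ⇒   f'(x) = 4·cos(x) - 4
  g(x) = 1 - e^(-x^2)   ⇒   g'(x) = 2·x·e^(-x^2)
  lim(x→0) f'(x)/g'(x) = lim(x→0) (4·cos(x) - 4)/(2·x·e^(-x^2))
  = 0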